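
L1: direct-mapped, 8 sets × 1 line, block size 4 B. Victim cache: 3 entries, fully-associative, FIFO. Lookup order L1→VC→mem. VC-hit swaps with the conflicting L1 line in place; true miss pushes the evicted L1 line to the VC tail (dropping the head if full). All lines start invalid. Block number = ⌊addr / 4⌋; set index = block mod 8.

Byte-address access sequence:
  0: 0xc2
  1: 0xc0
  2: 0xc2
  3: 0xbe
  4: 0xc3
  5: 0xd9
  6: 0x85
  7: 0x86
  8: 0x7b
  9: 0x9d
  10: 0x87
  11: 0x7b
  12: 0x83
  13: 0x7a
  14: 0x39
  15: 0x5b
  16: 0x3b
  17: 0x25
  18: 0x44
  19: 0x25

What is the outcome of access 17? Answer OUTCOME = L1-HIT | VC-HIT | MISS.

OUTCOME = MISS

#0 0xc2→b48/s0 MISS; vc=[]
#1 0xc0→b48/s0 L1-HIT; vc=[]
#2 0xc2→b48/s0 L1-HIT; vc=[]
#3 0xbe→b47/s7 MISS; vc=[]
#4 0xc3→b48/s0 L1-HIT; vc=[]
#5 0xd9→b54/s6 MISS; vc=[]
#6 0x85→b33/s1 MISS; vc=[]
#7 0x86→b33/s1 L1-HIT; vc=[]
#8 0x7b→b30/s6 MISS; vc=[54]
#9 0x9d→b39/s7 MISS; vc=[54,47]
#10 0x87→b33/s1 L1-HIT; vc=[54,47]
#11 0x7b→b30/s6 L1-HIT; vc=[54,47]
#12 0x83→b32/s0 MISS; vc=[54,47,48]
#13 0x7a→b30/s6 L1-HIT; vc=[54,47,48]
#14 0x39→b14/s6 MISS; vc=[47,48,30]
#15 0x5b→b22/s6 MISS; vc=[48,30,14]
#16 0x3b→b14/s6 VC-HIT; vc=[48,30,22]
#17 0x25→b9/s1 MISS; vc=[30,22,33]
#18 0x44→b17/s1 MISS; vc=[22,33,9]
#19 0x25→b9/s1 VC-HIT; vc=[22,33,17]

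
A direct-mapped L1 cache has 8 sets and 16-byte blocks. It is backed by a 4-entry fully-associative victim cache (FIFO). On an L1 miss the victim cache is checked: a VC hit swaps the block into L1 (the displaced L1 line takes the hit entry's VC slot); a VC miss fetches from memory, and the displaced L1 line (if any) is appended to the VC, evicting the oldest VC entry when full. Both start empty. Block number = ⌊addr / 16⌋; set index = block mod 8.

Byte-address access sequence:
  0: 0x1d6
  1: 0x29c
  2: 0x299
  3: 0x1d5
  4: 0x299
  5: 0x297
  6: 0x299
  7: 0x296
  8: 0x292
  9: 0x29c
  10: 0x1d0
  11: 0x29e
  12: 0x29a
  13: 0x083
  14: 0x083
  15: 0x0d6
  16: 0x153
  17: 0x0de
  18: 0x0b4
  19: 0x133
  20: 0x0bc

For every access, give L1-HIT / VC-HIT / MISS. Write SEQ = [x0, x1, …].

0: 0x1d6 (blk 29, set 5) → MISS  vc=[]
1: 0x29c (blk 41, set 1) → MISS  vc=[]
2: 0x299 (blk 41, set 1) → L1-HIT  vc=[]
3: 0x1d5 (blk 29, set 5) → L1-HIT  vc=[]
4: 0x299 (blk 41, set 1) → L1-HIT  vc=[]
5: 0x297 (blk 41, set 1) → L1-HIT  vc=[]
6: 0x299 (blk 41, set 1) → L1-HIT  vc=[]
7: 0x296 (blk 41, set 1) → L1-HIT  vc=[]
8: 0x292 (blk 41, set 1) → L1-HIT  vc=[]
9: 0x29c (blk 41, set 1) → L1-HIT  vc=[]
10: 0x1d0 (blk 29, set 5) → L1-HIT  vc=[]
11: 0x29e (blk 41, set 1) → L1-HIT  vc=[]
12: 0x29a (blk 41, set 1) → L1-HIT  vc=[]
13: 0x83 (blk 8, set 0) → MISS  vc=[]
14: 0x83 (blk 8, set 0) → L1-HIT  vc=[]
15: 0xd6 (blk 13, set 5) → MISS  vc=[29]
16: 0x153 (blk 21, set 5) → MISS  vc=[29, 13]
17: 0xde (blk 13, set 5) → VC-HIT  vc=[29, 21]
18: 0xb4 (blk 11, set 3) → MISS  vc=[29, 21]
19: 0x133 (blk 19, set 3) → MISS  vc=[29, 21, 11]
20: 0xbc (blk 11, set 3) → VC-HIT  vc=[29, 21, 19]

SEQ = [MISS, MISS, L1-HIT, L1-HIT, L1-HIT, L1-HIT, L1-HIT, L1-HIT, L1-HIT, L1-HIT, L1-HIT, L1-HIT, L1-HIT, MISS, L1-HIT, MISS, MISS, VC-HIT, MISS, MISS, VC-HIT]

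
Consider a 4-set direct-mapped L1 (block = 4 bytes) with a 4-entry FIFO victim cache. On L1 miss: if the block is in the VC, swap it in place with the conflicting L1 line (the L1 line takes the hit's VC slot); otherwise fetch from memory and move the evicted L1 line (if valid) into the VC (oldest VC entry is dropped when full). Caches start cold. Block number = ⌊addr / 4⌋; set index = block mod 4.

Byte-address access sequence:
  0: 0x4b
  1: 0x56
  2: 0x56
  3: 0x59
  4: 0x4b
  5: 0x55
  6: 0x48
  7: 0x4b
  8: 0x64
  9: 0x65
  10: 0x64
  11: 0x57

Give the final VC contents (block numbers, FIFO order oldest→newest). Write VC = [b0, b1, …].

#0 0x4b→b18/s2 MISS; vc=[]
#1 0x56→b21/s1 MISS; vc=[]
#2 0x56→b21/s1 L1-HIT; vc=[]
#3 0x59→b22/s2 MISS; vc=[18]
#4 0x4b→b18/s2 VC-HIT; vc=[22]
#5 0x55→b21/s1 L1-HIT; vc=[22]
#6 0x48→b18/s2 L1-HIT; vc=[22]
#7 0x4b→b18/s2 L1-HIT; vc=[22]
#8 0x64→b25/s1 MISS; vc=[22,21]
#9 0x65→b25/s1 L1-HIT; vc=[22,21]
#10 0x64→b25/s1 L1-HIT; vc=[22,21]
#11 0x57→b21/s1 VC-HIT; vc=[22,25]

VC = [22, 25]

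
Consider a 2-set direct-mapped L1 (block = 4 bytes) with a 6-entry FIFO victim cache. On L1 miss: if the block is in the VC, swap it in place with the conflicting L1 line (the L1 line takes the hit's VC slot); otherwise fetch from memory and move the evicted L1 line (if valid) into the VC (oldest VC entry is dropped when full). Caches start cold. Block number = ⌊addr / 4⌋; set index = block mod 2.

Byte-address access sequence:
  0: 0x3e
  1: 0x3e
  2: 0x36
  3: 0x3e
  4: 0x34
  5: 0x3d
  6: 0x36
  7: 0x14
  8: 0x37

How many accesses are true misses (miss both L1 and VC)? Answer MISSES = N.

MISSES = 3

#0 0x3e→b15/s1 MISS; vc=[]
#1 0x3e→b15/s1 L1-HIT; vc=[]
#2 0x36→b13/s1 MISS; vc=[15]
#3 0x3e→b15/s1 VC-HIT; vc=[13]
#4 0x34→b13/s1 VC-HIT; vc=[15]
#5 0x3d→b15/s1 VC-HIT; vc=[13]
#6 0x36→b13/s1 VC-HIT; vc=[15]
#7 0x14→b5/s1 MISS; vc=[15,13]
#8 0x37→b13/s1 VC-HIT; vc=[15,5]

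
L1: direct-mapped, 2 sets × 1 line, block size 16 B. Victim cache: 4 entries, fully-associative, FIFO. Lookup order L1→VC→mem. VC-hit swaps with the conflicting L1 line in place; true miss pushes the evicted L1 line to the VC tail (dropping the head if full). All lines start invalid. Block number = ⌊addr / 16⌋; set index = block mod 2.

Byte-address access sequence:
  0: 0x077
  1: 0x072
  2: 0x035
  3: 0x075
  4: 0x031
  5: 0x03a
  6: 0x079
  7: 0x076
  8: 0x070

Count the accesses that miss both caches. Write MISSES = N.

MISSES = 2

0: 0x77 (blk 7, set 1) → MISS  vc=[]
1: 0x72 (blk 7, set 1) → L1-HIT  vc=[]
2: 0x35 (blk 3, set 1) → MISS  vc=[7]
3: 0x75 (blk 7, set 1) → VC-HIT  vc=[3]
4: 0x31 (blk 3, set 1) → VC-HIT  vc=[7]
5: 0x3a (blk 3, set 1) → L1-HIT  vc=[7]
6: 0x79 (blk 7, set 1) → VC-HIT  vc=[3]
7: 0x76 (blk 7, set 1) → L1-HIT  vc=[3]
8: 0x70 (blk 7, set 1) → L1-HIT  vc=[3]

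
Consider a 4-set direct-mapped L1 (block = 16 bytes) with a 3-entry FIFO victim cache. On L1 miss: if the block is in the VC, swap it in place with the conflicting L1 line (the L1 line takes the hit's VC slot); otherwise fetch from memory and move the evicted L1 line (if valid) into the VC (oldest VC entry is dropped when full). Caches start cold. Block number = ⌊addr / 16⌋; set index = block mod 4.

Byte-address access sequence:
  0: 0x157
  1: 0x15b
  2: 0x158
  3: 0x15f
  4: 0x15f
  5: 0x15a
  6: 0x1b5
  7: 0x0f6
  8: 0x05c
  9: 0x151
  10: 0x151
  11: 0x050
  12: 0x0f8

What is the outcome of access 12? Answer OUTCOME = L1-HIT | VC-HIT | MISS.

OUTCOME = L1-HIT

#0 0x157→b21/s1 MISS; vc=[]
#1 0x15b→b21/s1 L1-HIT; vc=[]
#2 0x158→b21/s1 L1-HIT; vc=[]
#3 0x15f→b21/s1 L1-HIT; vc=[]
#4 0x15f→b21/s1 L1-HIT; vc=[]
#5 0x15a→b21/s1 L1-HIT; vc=[]
#6 0x1b5→b27/s3 MISS; vc=[]
#7 0xf6→b15/s3 MISS; vc=[27]
#8 0x5c→b5/s1 MISS; vc=[27,21]
#9 0x151→b21/s1 VC-HIT; vc=[27,5]
#10 0x151→b21/s1 L1-HIT; vc=[27,5]
#11 0x50→b5/s1 VC-HIT; vc=[27,21]
#12 0xf8→b15/s3 L1-HIT; vc=[27,21]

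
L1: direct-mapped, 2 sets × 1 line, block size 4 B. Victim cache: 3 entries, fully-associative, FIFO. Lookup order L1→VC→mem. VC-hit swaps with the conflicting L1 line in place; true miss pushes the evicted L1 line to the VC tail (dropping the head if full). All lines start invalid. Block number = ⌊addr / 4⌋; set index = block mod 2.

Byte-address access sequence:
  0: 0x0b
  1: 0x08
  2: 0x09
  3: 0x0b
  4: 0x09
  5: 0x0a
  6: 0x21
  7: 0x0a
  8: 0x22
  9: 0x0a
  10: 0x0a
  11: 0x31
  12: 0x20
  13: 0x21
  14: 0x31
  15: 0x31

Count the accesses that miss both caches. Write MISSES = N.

  [0] addr=0xb blk=2 s=0: MISS | VC []
  [1] addr=0x8 blk=2 s=0: L1-HIT | VC []
  [2] addr=0x9 blk=2 s=0: L1-HIT | VC []
  [3] addr=0xb blk=2 s=0: L1-HIT | VC []
  [4] addr=0x9 blk=2 s=0: L1-HIT | VC []
  [5] addr=0xa blk=2 s=0: L1-HIT | VC []
  [6] addr=0x21 blk=8 s=0: MISS | VC [2]
  [7] addr=0xa blk=2 s=0: VC-HIT | VC [8]
  [8] addr=0x22 blk=8 s=0: VC-HIT | VC [2]
  [9] addr=0xa blk=2 s=0: VC-HIT | VC [8]
  [10] addr=0xa blk=2 s=0: L1-HIT | VC [8]
  [11] addr=0x31 blk=12 s=0: MISS | VC [8, 2]
  [12] addr=0x20 blk=8 s=0: VC-HIT | VC [12, 2]
  [13] addr=0x21 blk=8 s=0: L1-HIT | VC [12, 2]
  [14] addr=0x31 blk=12 s=0: VC-HIT | VC [8, 2]
  [15] addr=0x31 blk=12 s=0: L1-HIT | VC [8, 2]

MISSES = 3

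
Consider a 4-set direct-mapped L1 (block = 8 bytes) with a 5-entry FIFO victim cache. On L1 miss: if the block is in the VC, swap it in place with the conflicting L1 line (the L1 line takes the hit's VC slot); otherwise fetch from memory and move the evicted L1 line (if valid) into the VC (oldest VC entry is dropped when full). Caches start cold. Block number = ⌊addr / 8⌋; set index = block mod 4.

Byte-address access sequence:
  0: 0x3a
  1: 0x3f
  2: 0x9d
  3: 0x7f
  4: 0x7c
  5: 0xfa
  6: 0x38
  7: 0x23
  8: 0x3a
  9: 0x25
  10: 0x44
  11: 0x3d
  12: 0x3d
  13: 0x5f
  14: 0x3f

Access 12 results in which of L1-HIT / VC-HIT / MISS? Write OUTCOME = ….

OUTCOME = L1-HIT

0: 0x3a (blk 7, set 3) → MISS  vc=[]
1: 0x3f (blk 7, set 3) → L1-HIT  vc=[]
2: 0x9d (blk 19, set 3) → MISS  vc=[7]
3: 0x7f (blk 15, set 3) → MISS  vc=[7, 19]
4: 0x7c (blk 15, set 3) → L1-HIT  vc=[7, 19]
5: 0xfa (blk 31, set 3) → MISS  vc=[7, 19, 15]
6: 0x38 (blk 7, set 3) → VC-HIT  vc=[31, 19, 15]
7: 0x23 (blk 4, set 0) → MISS  vc=[31, 19, 15]
8: 0x3a (blk 7, set 3) → L1-HIT  vc=[31, 19, 15]
9: 0x25 (blk 4, set 0) → L1-HIT  vc=[31, 19, 15]
10: 0x44 (blk 8, set 0) → MISS  vc=[31, 19, 15, 4]
11: 0x3d (blk 7, set 3) → L1-HIT  vc=[31, 19, 15, 4]
12: 0x3d (blk 7, set 3) → L1-HIT  vc=[31, 19, 15, 4]
13: 0x5f (blk 11, set 3) → MISS  vc=[31, 19, 15, 4, 7]
14: 0x3f (blk 7, set 3) → VC-HIT  vc=[31, 19, 15, 4, 11]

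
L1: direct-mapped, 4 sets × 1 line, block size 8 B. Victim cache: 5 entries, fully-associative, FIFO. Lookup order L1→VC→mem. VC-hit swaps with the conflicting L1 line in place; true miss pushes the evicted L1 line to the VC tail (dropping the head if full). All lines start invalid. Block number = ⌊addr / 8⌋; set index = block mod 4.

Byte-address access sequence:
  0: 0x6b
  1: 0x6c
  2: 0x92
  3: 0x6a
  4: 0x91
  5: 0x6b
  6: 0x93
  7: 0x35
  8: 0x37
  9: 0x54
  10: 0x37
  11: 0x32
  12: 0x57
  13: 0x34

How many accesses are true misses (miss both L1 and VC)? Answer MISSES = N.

MISSES = 4

#0 0x6b→b13/s1 MISS; vc=[]
#1 0x6c→b13/s1 L1-HIT; vc=[]
#2 0x92→b18/s2 MISS; vc=[]
#3 0x6a→b13/s1 L1-HIT; vc=[]
#4 0x91→b18/s2 L1-HIT; vc=[]
#5 0x6b→b13/s1 L1-HIT; vc=[]
#6 0x93→b18/s2 L1-HIT; vc=[]
#7 0x35→b6/s2 MISS; vc=[18]
#8 0x37→b6/s2 L1-HIT; vc=[18]
#9 0x54→b10/s2 MISS; vc=[18,6]
#10 0x37→b6/s2 VC-HIT; vc=[18,10]
#11 0x32→b6/s2 L1-HIT; vc=[18,10]
#12 0x57→b10/s2 VC-HIT; vc=[18,6]
#13 0x34→b6/s2 VC-HIT; vc=[18,10]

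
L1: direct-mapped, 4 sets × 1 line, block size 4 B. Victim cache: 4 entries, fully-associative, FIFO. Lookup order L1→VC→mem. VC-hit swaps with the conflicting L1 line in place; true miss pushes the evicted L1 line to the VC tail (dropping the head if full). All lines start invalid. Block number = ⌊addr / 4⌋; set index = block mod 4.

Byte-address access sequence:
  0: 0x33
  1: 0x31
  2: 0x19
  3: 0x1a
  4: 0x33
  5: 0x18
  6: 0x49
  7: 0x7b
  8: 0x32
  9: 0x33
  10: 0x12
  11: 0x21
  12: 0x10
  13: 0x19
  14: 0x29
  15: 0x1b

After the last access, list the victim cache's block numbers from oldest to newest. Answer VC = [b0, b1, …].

VC = [18, 12, 8, 10]

  [0] addr=0x33 blk=12 s=0: MISS | VC []
  [1] addr=0x31 blk=12 s=0: L1-HIT | VC []
  [2] addr=0x19 blk=6 s=2: MISS | VC []
  [3] addr=0x1a blk=6 s=2: L1-HIT | VC []
  [4] addr=0x33 blk=12 s=0: L1-HIT | VC []
  [5] addr=0x18 blk=6 s=2: L1-HIT | VC []
  [6] addr=0x49 blk=18 s=2: MISS | VC [6]
  [7] addr=0x7b blk=30 s=2: MISS | VC [6, 18]
  [8] addr=0x32 blk=12 s=0: L1-HIT | VC [6, 18]
  [9] addr=0x33 blk=12 s=0: L1-HIT | VC [6, 18]
  [10] addr=0x12 blk=4 s=0: MISS | VC [6, 18, 12]
  [11] addr=0x21 blk=8 s=0: MISS | VC [6, 18, 12, 4]
  [12] addr=0x10 blk=4 s=0: VC-HIT | VC [6, 18, 12, 8]
  [13] addr=0x19 blk=6 s=2: VC-HIT | VC [30, 18, 12, 8]
  [14] addr=0x29 blk=10 s=2: MISS | VC [18, 12, 8, 6]
  [15] addr=0x1b blk=6 s=2: VC-HIT | VC [18, 12, 8, 10]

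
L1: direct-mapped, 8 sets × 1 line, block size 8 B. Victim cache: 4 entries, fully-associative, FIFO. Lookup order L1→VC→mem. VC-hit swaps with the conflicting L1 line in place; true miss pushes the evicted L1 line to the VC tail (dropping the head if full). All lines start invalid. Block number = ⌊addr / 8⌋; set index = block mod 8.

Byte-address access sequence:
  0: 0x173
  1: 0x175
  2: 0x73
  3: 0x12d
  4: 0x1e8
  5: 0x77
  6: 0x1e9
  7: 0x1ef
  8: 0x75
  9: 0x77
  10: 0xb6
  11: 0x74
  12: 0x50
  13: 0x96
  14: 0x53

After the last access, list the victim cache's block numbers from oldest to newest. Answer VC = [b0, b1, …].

VC = [46, 37, 22, 18]

0: 0x173 (blk 46, set 6) → MISS  vc=[]
1: 0x175 (blk 46, set 6) → L1-HIT  vc=[]
2: 0x73 (blk 14, set 6) → MISS  vc=[46]
3: 0x12d (blk 37, set 5) → MISS  vc=[46]
4: 0x1e8 (blk 61, set 5) → MISS  vc=[46, 37]
5: 0x77 (blk 14, set 6) → L1-HIT  vc=[46, 37]
6: 0x1e9 (blk 61, set 5) → L1-HIT  vc=[46, 37]
7: 0x1ef (blk 61, set 5) → L1-HIT  vc=[46, 37]
8: 0x75 (blk 14, set 6) → L1-HIT  vc=[46, 37]
9: 0x77 (blk 14, set 6) → L1-HIT  vc=[46, 37]
10: 0xb6 (blk 22, set 6) → MISS  vc=[46, 37, 14]
11: 0x74 (blk 14, set 6) → VC-HIT  vc=[46, 37, 22]
12: 0x50 (blk 10, set 2) → MISS  vc=[46, 37, 22]
13: 0x96 (blk 18, set 2) → MISS  vc=[46, 37, 22, 10]
14: 0x53 (blk 10, set 2) → VC-HIT  vc=[46, 37, 22, 18]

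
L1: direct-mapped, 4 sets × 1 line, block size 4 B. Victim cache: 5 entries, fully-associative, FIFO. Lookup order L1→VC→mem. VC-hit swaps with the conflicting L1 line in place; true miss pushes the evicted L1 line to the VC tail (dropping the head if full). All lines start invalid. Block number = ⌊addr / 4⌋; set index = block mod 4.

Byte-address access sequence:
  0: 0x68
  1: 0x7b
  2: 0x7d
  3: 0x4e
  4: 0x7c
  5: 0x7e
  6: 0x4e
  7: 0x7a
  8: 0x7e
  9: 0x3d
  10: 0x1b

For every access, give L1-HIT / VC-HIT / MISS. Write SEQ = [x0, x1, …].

SEQ = [MISS, MISS, MISS, MISS, VC-HIT, L1-HIT, VC-HIT, L1-HIT, VC-HIT, MISS, MISS]

0: 0x68 (blk 26, set 2) → MISS  vc=[]
1: 0x7b (blk 30, set 2) → MISS  vc=[26]
2: 0x7d (blk 31, set 3) → MISS  vc=[26]
3: 0x4e (blk 19, set 3) → MISS  vc=[26, 31]
4: 0x7c (blk 31, set 3) → VC-HIT  vc=[26, 19]
5: 0x7e (blk 31, set 3) → L1-HIT  vc=[26, 19]
6: 0x4e (blk 19, set 3) → VC-HIT  vc=[26, 31]
7: 0x7a (blk 30, set 2) → L1-HIT  vc=[26, 31]
8: 0x7e (blk 31, set 3) → VC-HIT  vc=[26, 19]
9: 0x3d (blk 15, set 3) → MISS  vc=[26, 19, 31]
10: 0x1b (blk 6, set 2) → MISS  vc=[26, 19, 31, 30]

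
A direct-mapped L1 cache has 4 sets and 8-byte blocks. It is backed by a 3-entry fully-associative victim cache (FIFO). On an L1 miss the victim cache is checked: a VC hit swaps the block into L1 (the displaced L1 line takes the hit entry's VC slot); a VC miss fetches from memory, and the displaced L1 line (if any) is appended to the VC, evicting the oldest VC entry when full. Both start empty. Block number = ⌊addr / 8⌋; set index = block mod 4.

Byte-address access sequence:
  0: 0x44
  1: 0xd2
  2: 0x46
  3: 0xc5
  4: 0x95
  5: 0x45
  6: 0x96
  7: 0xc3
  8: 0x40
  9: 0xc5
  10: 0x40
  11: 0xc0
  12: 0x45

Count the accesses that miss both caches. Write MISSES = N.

  [0] addr=0x44 blk=8 s=0: MISS | VC []
  [1] addr=0xd2 blk=26 s=2: MISS | VC []
  [2] addr=0x46 blk=8 s=0: L1-HIT | VC []
  [3] addr=0xc5 blk=24 s=0: MISS | VC [8]
  [4] addr=0x95 blk=18 s=2: MISS | VC [8, 26]
  [5] addr=0x45 blk=8 s=0: VC-HIT | VC [24, 26]
  [6] addr=0x96 blk=18 s=2: L1-HIT | VC [24, 26]
  [7] addr=0xc3 blk=24 s=0: VC-HIT | VC [8, 26]
  [8] addr=0x40 blk=8 s=0: VC-HIT | VC [24, 26]
  [9] addr=0xc5 blk=24 s=0: VC-HIT | VC [8, 26]
  [10] addr=0x40 blk=8 s=0: VC-HIT | VC [24, 26]
  [11] addr=0xc0 blk=24 s=0: VC-HIT | VC [8, 26]
  [12] addr=0x45 blk=8 s=0: VC-HIT | VC [24, 26]

MISSES = 4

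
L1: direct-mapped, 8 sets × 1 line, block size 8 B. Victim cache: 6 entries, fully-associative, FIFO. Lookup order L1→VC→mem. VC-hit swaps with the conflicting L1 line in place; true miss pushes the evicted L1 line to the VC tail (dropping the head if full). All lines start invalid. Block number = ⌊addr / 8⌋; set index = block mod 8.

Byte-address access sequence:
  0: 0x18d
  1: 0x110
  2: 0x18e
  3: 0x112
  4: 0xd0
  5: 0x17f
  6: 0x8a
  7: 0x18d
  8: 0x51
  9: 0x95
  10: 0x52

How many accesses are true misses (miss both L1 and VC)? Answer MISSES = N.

MISSES = 7

#0 0x18d→b49/s1 MISS; vc=[]
#1 0x110→b34/s2 MISS; vc=[]
#2 0x18e→b49/s1 L1-HIT; vc=[]
#3 0x112→b34/s2 L1-HIT; vc=[]
#4 0xd0→b26/s2 MISS; vc=[34]
#5 0x17f→b47/s7 MISS; vc=[34]
#6 0x8a→b17/s1 MISS; vc=[34,49]
#7 0x18d→b49/s1 VC-HIT; vc=[34,17]
#8 0x51→b10/s2 MISS; vc=[34,17,26]
#9 0x95→b18/s2 MISS; vc=[34,17,26,10]
#10 0x52→b10/s2 VC-HIT; vc=[34,17,26,18]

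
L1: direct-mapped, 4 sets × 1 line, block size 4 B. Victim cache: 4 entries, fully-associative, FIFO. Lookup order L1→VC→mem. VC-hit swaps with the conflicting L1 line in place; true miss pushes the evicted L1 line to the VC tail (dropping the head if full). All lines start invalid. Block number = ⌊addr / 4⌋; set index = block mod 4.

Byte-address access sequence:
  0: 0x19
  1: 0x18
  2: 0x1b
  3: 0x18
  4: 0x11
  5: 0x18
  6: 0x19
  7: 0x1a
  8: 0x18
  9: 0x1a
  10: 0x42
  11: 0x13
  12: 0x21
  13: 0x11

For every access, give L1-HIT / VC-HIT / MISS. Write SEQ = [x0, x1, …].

  [0] addr=0x19 blk=6 s=2: MISS | VC []
  [1] addr=0x18 blk=6 s=2: L1-HIT | VC []
  [2] addr=0x1b blk=6 s=2: L1-HIT | VC []
  [3] addr=0x18 blk=6 s=2: L1-HIT | VC []
  [4] addr=0x11 blk=4 s=0: MISS | VC []
  [5] addr=0x18 blk=6 s=2: L1-HIT | VC []
  [6] addr=0x19 blk=6 s=2: L1-HIT | VC []
  [7] addr=0x1a blk=6 s=2: L1-HIT | VC []
  [8] addr=0x18 blk=6 s=2: L1-HIT | VC []
  [9] addr=0x1a blk=6 s=2: L1-HIT | VC []
  [10] addr=0x42 blk=16 s=0: MISS | VC [4]
  [11] addr=0x13 blk=4 s=0: VC-HIT | VC [16]
  [12] addr=0x21 blk=8 s=0: MISS | VC [16, 4]
  [13] addr=0x11 blk=4 s=0: VC-HIT | VC [16, 8]

SEQ = [MISS, L1-HIT, L1-HIT, L1-HIT, MISS, L1-HIT, L1-HIT, L1-HIT, L1-HIT, L1-HIT, MISS, VC-HIT, MISS, VC-HIT]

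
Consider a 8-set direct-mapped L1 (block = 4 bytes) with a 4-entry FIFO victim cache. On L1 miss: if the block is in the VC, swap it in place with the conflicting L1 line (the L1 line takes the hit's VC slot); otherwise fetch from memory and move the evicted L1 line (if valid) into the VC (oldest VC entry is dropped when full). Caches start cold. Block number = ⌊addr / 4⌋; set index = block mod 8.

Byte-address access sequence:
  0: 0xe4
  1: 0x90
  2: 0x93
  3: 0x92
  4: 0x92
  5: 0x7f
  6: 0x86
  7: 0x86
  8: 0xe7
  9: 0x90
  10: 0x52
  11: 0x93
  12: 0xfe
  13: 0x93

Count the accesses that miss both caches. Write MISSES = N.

MISSES = 6

#0 0xe4→b57/s1 MISS; vc=[]
#1 0x90→b36/s4 MISS; vc=[]
#2 0x93→b36/s4 L1-HIT; vc=[]
#3 0x92→b36/s4 L1-HIT; vc=[]
#4 0x92→b36/s4 L1-HIT; vc=[]
#5 0x7f→b31/s7 MISS; vc=[]
#6 0x86→b33/s1 MISS; vc=[57]
#7 0x86→b33/s1 L1-HIT; vc=[57]
#8 0xe7→b57/s1 VC-HIT; vc=[33]
#9 0x90→b36/s4 L1-HIT; vc=[33]
#10 0x52→b20/s4 MISS; vc=[33,36]
#11 0x93→b36/s4 VC-HIT; vc=[33,20]
#12 0xfe→b63/s7 MISS; vc=[33,20,31]
#13 0x93→b36/s4 L1-HIT; vc=[33,20,31]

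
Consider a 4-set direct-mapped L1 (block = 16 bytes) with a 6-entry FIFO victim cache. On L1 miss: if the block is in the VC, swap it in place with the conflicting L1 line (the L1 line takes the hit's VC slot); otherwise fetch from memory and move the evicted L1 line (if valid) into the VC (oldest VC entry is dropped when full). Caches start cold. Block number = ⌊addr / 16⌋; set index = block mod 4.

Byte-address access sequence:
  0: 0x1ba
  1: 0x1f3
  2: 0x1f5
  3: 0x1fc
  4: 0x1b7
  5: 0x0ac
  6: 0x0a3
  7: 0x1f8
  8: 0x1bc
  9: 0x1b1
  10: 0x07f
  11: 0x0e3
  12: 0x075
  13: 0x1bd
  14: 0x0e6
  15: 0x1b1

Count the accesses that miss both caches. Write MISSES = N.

0: 0x1ba (blk 27, set 3) → MISS  vc=[]
1: 0x1f3 (blk 31, set 3) → MISS  vc=[27]
2: 0x1f5 (blk 31, set 3) → L1-HIT  vc=[27]
3: 0x1fc (blk 31, set 3) → L1-HIT  vc=[27]
4: 0x1b7 (blk 27, set 3) → VC-HIT  vc=[31]
5: 0xac (blk 10, set 2) → MISS  vc=[31]
6: 0xa3 (blk 10, set 2) → L1-HIT  vc=[31]
7: 0x1f8 (blk 31, set 3) → VC-HIT  vc=[27]
8: 0x1bc (blk 27, set 3) → VC-HIT  vc=[31]
9: 0x1b1 (blk 27, set 3) → L1-HIT  vc=[31]
10: 0x7f (blk 7, set 3) → MISS  vc=[31, 27]
11: 0xe3 (blk 14, set 2) → MISS  vc=[31, 27, 10]
12: 0x75 (blk 7, set 3) → L1-HIT  vc=[31, 27, 10]
13: 0x1bd (blk 27, set 3) → VC-HIT  vc=[31, 7, 10]
14: 0xe6 (blk 14, set 2) → L1-HIT  vc=[31, 7, 10]
15: 0x1b1 (blk 27, set 3) → L1-HIT  vc=[31, 7, 10]

MISSES = 5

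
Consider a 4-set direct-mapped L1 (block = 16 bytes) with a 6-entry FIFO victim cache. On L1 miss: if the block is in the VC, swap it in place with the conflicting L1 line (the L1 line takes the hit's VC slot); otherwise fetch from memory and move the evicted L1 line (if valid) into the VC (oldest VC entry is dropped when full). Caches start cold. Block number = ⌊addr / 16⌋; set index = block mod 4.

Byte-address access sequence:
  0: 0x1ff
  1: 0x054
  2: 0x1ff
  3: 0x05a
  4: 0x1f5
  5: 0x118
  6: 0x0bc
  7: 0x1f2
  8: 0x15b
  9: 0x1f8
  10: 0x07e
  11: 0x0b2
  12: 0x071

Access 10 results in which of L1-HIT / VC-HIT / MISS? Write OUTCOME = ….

OUTCOME = MISS

  [0] addr=0x1ff blk=31 s=3: MISS | VC []
  [1] addr=0x54 blk=5 s=1: MISS | VC []
  [2] addr=0x1ff blk=31 s=3: L1-HIT | VC []
  [3] addr=0x5a blk=5 s=1: L1-HIT | VC []
  [4] addr=0x1f5 blk=31 s=3: L1-HIT | VC []
  [5] addr=0x118 blk=17 s=1: MISS | VC [5]
  [6] addr=0xbc blk=11 s=3: MISS | VC [5, 31]
  [7] addr=0x1f2 blk=31 s=3: VC-HIT | VC [5, 11]
  [8] addr=0x15b blk=21 s=1: MISS | VC [5, 11, 17]
  [9] addr=0x1f8 blk=31 s=3: L1-HIT | VC [5, 11, 17]
  [10] addr=0x7e blk=7 s=3: MISS | VC [5, 11, 17, 31]
  [11] addr=0xb2 blk=11 s=3: VC-HIT | VC [5, 7, 17, 31]
  [12] addr=0x71 blk=7 s=3: VC-HIT | VC [5, 11, 17, 31]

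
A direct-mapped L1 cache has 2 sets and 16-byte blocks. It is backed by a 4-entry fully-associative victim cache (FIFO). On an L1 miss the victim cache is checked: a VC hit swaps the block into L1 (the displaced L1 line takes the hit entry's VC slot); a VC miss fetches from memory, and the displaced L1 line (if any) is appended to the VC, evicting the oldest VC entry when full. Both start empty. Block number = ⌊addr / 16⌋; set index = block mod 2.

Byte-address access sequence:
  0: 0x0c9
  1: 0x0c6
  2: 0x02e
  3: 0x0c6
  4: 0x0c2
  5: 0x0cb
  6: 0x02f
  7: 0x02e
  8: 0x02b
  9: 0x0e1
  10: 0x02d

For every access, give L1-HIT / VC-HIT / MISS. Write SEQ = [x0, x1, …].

SEQ = [MISS, L1-HIT, MISS, VC-HIT, L1-HIT, L1-HIT, VC-HIT, L1-HIT, L1-HIT, MISS, VC-HIT]

  [0] addr=0xc9 blk=12 s=0: MISS | VC []
  [1] addr=0xc6 blk=12 s=0: L1-HIT | VC []
  [2] addr=0x2e blk=2 s=0: MISS | VC [12]
  [3] addr=0xc6 blk=12 s=0: VC-HIT | VC [2]
  [4] addr=0xc2 blk=12 s=0: L1-HIT | VC [2]
  [5] addr=0xcb blk=12 s=0: L1-HIT | VC [2]
  [6] addr=0x2f blk=2 s=0: VC-HIT | VC [12]
  [7] addr=0x2e blk=2 s=0: L1-HIT | VC [12]
  [8] addr=0x2b blk=2 s=0: L1-HIT | VC [12]
  [9] addr=0xe1 blk=14 s=0: MISS | VC [12, 2]
  [10] addr=0x2d blk=2 s=0: VC-HIT | VC [12, 14]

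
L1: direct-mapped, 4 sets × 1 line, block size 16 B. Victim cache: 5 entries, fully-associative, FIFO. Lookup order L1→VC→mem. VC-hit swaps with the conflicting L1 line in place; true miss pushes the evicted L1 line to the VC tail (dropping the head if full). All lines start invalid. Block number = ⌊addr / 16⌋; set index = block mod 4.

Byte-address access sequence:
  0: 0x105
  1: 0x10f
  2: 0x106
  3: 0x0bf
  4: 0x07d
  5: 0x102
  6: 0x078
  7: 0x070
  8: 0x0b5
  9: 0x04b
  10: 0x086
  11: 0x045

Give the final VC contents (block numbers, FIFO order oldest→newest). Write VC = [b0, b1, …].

#0 0x105→b16/s0 MISS; vc=[]
#1 0x10f→b16/s0 L1-HIT; vc=[]
#2 0x106→b16/s0 L1-HIT; vc=[]
#3 0xbf→b11/s3 MISS; vc=[]
#4 0x7d→b7/s3 MISS; vc=[11]
#5 0x102→b16/s0 L1-HIT; vc=[11]
#6 0x78→b7/s3 L1-HIT; vc=[11]
#7 0x70→b7/s3 L1-HIT; vc=[11]
#8 0xb5→b11/s3 VC-HIT; vc=[7]
#9 0x4b→b4/s0 MISS; vc=[7,16]
#10 0x86→b8/s0 MISS; vc=[7,16,4]
#11 0x45→b4/s0 VC-HIT; vc=[7,16,8]

VC = [7, 16, 8]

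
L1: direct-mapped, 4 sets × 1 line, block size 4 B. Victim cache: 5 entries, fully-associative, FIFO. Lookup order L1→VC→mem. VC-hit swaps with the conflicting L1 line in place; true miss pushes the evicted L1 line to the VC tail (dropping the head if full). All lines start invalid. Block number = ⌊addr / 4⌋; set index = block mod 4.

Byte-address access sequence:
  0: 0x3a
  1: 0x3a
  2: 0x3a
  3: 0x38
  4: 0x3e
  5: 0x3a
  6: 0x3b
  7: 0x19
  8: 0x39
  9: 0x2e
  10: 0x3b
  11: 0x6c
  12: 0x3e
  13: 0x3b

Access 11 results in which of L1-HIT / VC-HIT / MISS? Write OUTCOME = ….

#0 0x3a→b14/s2 MISS; vc=[]
#1 0x3a→b14/s2 L1-HIT; vc=[]
#2 0x3a→b14/s2 L1-HIT; vc=[]
#3 0x38→b14/s2 L1-HIT; vc=[]
#4 0x3e→b15/s3 MISS; vc=[]
#5 0x3a→b14/s2 L1-HIT; vc=[]
#6 0x3b→b14/s2 L1-HIT; vc=[]
#7 0x19→b6/s2 MISS; vc=[14]
#8 0x39→b14/s2 VC-HIT; vc=[6]
#9 0x2e→b11/s3 MISS; vc=[6,15]
#10 0x3b→b14/s2 L1-HIT; vc=[6,15]
#11 0x6c→b27/s3 MISS; vc=[6,15,11]
#12 0x3e→b15/s3 VC-HIT; vc=[6,27,11]
#13 0x3b→b14/s2 L1-HIT; vc=[6,27,11]

OUTCOME = MISS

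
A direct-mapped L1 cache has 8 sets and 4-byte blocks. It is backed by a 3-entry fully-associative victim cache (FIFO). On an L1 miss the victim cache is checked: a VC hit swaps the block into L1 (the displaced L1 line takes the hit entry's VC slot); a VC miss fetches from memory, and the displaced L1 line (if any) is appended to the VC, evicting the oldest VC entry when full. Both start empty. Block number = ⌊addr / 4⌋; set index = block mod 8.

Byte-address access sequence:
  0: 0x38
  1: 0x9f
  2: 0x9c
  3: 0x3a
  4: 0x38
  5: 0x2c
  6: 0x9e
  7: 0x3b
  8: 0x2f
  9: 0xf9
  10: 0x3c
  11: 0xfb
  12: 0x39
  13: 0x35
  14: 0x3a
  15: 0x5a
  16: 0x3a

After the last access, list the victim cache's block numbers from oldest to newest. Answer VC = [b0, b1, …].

#0 0x38→b14/s6 MISS; vc=[]
#1 0x9f→b39/s7 MISS; vc=[]
#2 0x9c→b39/s7 L1-HIT; vc=[]
#3 0x3a→b14/s6 L1-HIT; vc=[]
#4 0x38→b14/s6 L1-HIT; vc=[]
#5 0x2c→b11/s3 MISS; vc=[]
#6 0x9e→b39/s7 L1-HIT; vc=[]
#7 0x3b→b14/s6 L1-HIT; vc=[]
#8 0x2f→b11/s3 L1-HIT; vc=[]
#9 0xf9→b62/s6 MISS; vc=[14]
#10 0x3c→b15/s7 MISS; vc=[14,39]
#11 0xfb→b62/s6 L1-HIT; vc=[14,39]
#12 0x39→b14/s6 VC-HIT; vc=[62,39]
#13 0x35→b13/s5 MISS; vc=[62,39]
#14 0x3a→b14/s6 L1-HIT; vc=[62,39]
#15 0x5a→b22/s6 MISS; vc=[62,39,14]
#16 0x3a→b14/s6 VC-HIT; vc=[62,39,22]

VC = [62, 39, 22]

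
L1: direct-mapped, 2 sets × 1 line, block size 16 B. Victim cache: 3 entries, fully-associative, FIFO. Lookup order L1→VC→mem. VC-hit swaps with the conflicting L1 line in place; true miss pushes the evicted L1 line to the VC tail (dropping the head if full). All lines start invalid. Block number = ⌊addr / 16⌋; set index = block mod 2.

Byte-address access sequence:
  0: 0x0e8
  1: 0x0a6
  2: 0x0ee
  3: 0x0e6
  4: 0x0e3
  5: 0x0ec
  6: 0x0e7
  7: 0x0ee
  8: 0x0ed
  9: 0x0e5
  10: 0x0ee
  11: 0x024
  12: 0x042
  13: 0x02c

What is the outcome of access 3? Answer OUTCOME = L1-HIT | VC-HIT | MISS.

  [0] addr=0xe8 blk=14 s=0: MISS | VC []
  [1] addr=0xa6 blk=10 s=0: MISS | VC [14]
  [2] addr=0xee blk=14 s=0: VC-HIT | VC [10]
  [3] addr=0xe6 blk=14 s=0: L1-HIT | VC [10]
  [4] addr=0xe3 blk=14 s=0: L1-HIT | VC [10]
  [5] addr=0xec blk=14 s=0: L1-HIT | VC [10]
  [6] addr=0xe7 blk=14 s=0: L1-HIT | VC [10]
  [7] addr=0xee blk=14 s=0: L1-HIT | VC [10]
  [8] addr=0xed blk=14 s=0: L1-HIT | VC [10]
  [9] addr=0xe5 blk=14 s=0: L1-HIT | VC [10]
  [10] addr=0xee blk=14 s=0: L1-HIT | VC [10]
  [11] addr=0x24 blk=2 s=0: MISS | VC [10, 14]
  [12] addr=0x42 blk=4 s=0: MISS | VC [10, 14, 2]
  [13] addr=0x2c blk=2 s=0: VC-HIT | VC [10, 14, 4]

OUTCOME = L1-HIT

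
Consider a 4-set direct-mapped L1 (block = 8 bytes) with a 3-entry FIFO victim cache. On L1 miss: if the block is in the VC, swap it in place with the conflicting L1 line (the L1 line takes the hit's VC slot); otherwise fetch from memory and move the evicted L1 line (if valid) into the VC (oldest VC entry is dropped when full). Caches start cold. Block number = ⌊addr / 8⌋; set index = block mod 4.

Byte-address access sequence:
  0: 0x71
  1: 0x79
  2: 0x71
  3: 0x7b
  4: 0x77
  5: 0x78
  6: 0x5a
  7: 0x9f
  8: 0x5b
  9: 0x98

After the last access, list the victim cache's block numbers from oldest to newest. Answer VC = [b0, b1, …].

#0 0x71→b14/s2 MISS; vc=[]
#1 0x79→b15/s3 MISS; vc=[]
#2 0x71→b14/s2 L1-HIT; vc=[]
#3 0x7b→b15/s3 L1-HIT; vc=[]
#4 0x77→b14/s2 L1-HIT; vc=[]
#5 0x78→b15/s3 L1-HIT; vc=[]
#6 0x5a→b11/s3 MISS; vc=[15]
#7 0x9f→b19/s3 MISS; vc=[15,11]
#8 0x5b→b11/s3 VC-HIT; vc=[15,19]
#9 0x98→b19/s3 VC-HIT; vc=[15,11]

VC = [15, 11]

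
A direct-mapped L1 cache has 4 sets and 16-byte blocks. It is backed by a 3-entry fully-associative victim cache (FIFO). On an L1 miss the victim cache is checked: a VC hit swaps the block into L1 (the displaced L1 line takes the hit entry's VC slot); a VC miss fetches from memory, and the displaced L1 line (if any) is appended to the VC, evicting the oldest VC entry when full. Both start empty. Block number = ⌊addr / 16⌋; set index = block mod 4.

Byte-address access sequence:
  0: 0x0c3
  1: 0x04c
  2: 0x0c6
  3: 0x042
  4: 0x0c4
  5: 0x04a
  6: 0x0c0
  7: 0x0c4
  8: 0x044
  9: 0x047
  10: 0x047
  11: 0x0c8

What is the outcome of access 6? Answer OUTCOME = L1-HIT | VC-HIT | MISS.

  [0] addr=0xc3 blk=12 s=0: MISS | VC []
  [1] addr=0x4c blk=4 s=0: MISS | VC [12]
  [2] addr=0xc6 blk=12 s=0: VC-HIT | VC [4]
  [3] addr=0x42 blk=4 s=0: VC-HIT | VC [12]
  [4] addr=0xc4 blk=12 s=0: VC-HIT | VC [4]
  [5] addr=0x4a blk=4 s=0: VC-HIT | VC [12]
  [6] addr=0xc0 blk=12 s=0: VC-HIT | VC [4]
  [7] addr=0xc4 blk=12 s=0: L1-HIT | VC [4]
  [8] addr=0x44 blk=4 s=0: VC-HIT | VC [12]
  [9] addr=0x47 blk=4 s=0: L1-HIT | VC [12]
  [10] addr=0x47 blk=4 s=0: L1-HIT | VC [12]
  [11] addr=0xc8 blk=12 s=0: VC-HIT | VC [4]

OUTCOME = VC-HIT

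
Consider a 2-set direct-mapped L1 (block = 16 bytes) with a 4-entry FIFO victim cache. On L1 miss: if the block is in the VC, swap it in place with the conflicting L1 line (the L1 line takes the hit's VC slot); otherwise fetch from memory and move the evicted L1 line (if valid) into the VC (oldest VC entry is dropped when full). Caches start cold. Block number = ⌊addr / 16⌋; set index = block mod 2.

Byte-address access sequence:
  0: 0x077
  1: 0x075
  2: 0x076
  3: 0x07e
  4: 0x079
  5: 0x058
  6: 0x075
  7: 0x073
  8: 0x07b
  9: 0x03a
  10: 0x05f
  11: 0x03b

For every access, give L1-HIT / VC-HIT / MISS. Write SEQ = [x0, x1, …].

0: 0x77 (blk 7, set 1) → MISS  vc=[]
1: 0x75 (blk 7, set 1) → L1-HIT  vc=[]
2: 0x76 (blk 7, set 1) → L1-HIT  vc=[]
3: 0x7e (blk 7, set 1) → L1-HIT  vc=[]
4: 0x79 (blk 7, set 1) → L1-HIT  vc=[]
5: 0x58 (blk 5, set 1) → MISS  vc=[7]
6: 0x75 (blk 7, set 1) → VC-HIT  vc=[5]
7: 0x73 (blk 7, set 1) → L1-HIT  vc=[5]
8: 0x7b (blk 7, set 1) → L1-HIT  vc=[5]
9: 0x3a (blk 3, set 1) → MISS  vc=[5, 7]
10: 0x5f (blk 5, set 1) → VC-HIT  vc=[3, 7]
11: 0x3b (blk 3, set 1) → VC-HIT  vc=[5, 7]

SEQ = [MISS, L1-HIT, L1-HIT, L1-HIT, L1-HIT, MISS, VC-HIT, L1-HIT, L1-HIT, MISS, VC-HIT, VC-HIT]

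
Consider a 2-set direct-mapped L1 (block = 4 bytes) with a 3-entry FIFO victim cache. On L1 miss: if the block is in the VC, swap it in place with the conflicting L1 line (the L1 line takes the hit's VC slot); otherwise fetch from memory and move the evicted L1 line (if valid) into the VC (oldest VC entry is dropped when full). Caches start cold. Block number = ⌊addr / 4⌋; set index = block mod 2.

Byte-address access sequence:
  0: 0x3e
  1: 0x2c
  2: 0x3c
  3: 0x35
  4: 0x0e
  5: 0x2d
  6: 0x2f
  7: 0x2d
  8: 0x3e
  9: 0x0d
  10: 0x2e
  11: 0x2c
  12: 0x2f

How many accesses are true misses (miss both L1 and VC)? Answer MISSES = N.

0: 0x3e (blk 15, set 1) → MISS  vc=[]
1: 0x2c (blk 11, set 1) → MISS  vc=[15]
2: 0x3c (blk 15, set 1) → VC-HIT  vc=[11]
3: 0x35 (blk 13, set 1) → MISS  vc=[11, 15]
4: 0xe (blk 3, set 1) → MISS  vc=[11, 15, 13]
5: 0x2d (blk 11, set 1) → VC-HIT  vc=[3, 15, 13]
6: 0x2f (blk 11, set 1) → L1-HIT  vc=[3, 15, 13]
7: 0x2d (blk 11, set 1) → L1-HIT  vc=[3, 15, 13]
8: 0x3e (blk 15, set 1) → VC-HIT  vc=[3, 11, 13]
9: 0xd (blk 3, set 1) → VC-HIT  vc=[15, 11, 13]
10: 0x2e (blk 11, set 1) → VC-HIT  vc=[15, 3, 13]
11: 0x2c (blk 11, set 1) → L1-HIT  vc=[15, 3, 13]
12: 0x2f (blk 11, set 1) → L1-HIT  vc=[15, 3, 13]

MISSES = 4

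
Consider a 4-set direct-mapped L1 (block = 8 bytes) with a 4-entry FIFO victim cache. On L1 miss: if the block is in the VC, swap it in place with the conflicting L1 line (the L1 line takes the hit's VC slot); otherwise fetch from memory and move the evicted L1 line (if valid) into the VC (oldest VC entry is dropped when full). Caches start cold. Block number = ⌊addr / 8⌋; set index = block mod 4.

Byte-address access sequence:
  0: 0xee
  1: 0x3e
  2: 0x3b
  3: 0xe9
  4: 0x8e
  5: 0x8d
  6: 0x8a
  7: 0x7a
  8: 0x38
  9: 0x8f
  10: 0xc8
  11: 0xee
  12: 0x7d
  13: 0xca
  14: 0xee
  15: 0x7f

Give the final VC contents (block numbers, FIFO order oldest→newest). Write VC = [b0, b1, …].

0: 0xee (blk 29, set 1) → MISS  vc=[]
1: 0x3e (blk 7, set 3) → MISS  vc=[]
2: 0x3b (blk 7, set 3) → L1-HIT  vc=[]
3: 0xe9 (blk 29, set 1) → L1-HIT  vc=[]
4: 0x8e (blk 17, set 1) → MISS  vc=[29]
5: 0x8d (blk 17, set 1) → L1-HIT  vc=[29]
6: 0x8a (blk 17, set 1) → L1-HIT  vc=[29]
7: 0x7a (blk 15, set 3) → MISS  vc=[29, 7]
8: 0x38 (blk 7, set 3) → VC-HIT  vc=[29, 15]
9: 0x8f (blk 17, set 1) → L1-HIT  vc=[29, 15]
10: 0xc8 (blk 25, set 1) → MISS  vc=[29, 15, 17]
11: 0xee (blk 29, set 1) → VC-HIT  vc=[25, 15, 17]
12: 0x7d (blk 15, set 3) → VC-HIT  vc=[25, 7, 17]
13: 0xca (blk 25, set 1) → VC-HIT  vc=[29, 7, 17]
14: 0xee (blk 29, set 1) → VC-HIT  vc=[25, 7, 17]
15: 0x7f (blk 15, set 3) → L1-HIT  vc=[25, 7, 17]

VC = [25, 7, 17]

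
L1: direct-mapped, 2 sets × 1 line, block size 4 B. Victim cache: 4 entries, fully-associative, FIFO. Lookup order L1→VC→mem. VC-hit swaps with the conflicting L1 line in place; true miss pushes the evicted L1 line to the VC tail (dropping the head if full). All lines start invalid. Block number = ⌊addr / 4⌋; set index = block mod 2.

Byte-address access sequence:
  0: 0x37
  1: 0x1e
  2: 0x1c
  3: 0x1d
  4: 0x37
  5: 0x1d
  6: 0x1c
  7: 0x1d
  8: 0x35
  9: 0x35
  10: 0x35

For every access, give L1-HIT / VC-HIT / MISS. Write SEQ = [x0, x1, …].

SEQ = [MISS, MISS, L1-HIT, L1-HIT, VC-HIT, VC-HIT, L1-HIT, L1-HIT, VC-HIT, L1-HIT, L1-HIT]

#0 0x37→b13/s1 MISS; vc=[]
#1 0x1e→b7/s1 MISS; vc=[13]
#2 0x1c→b7/s1 L1-HIT; vc=[13]
#3 0x1d→b7/s1 L1-HIT; vc=[13]
#4 0x37→b13/s1 VC-HIT; vc=[7]
#5 0x1d→b7/s1 VC-HIT; vc=[13]
#6 0x1c→b7/s1 L1-HIT; vc=[13]
#7 0x1d→b7/s1 L1-HIT; vc=[13]
#8 0x35→b13/s1 VC-HIT; vc=[7]
#9 0x35→b13/s1 L1-HIT; vc=[7]
#10 0x35→b13/s1 L1-HIT; vc=[7]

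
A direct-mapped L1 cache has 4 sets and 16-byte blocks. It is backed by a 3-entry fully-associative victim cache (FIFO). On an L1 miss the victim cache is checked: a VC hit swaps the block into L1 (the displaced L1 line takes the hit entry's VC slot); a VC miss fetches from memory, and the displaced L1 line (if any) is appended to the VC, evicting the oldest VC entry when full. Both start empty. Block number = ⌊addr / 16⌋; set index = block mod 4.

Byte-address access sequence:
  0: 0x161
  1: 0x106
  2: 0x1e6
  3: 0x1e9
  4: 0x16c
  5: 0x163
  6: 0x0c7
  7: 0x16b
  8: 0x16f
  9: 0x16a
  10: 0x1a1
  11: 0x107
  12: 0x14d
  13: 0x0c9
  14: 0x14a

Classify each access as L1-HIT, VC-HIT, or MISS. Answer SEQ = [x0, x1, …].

0: 0x161 (blk 22, set 2) → MISS  vc=[]
1: 0x106 (blk 16, set 0) → MISS  vc=[]
2: 0x1e6 (blk 30, set 2) → MISS  vc=[22]
3: 0x1e9 (blk 30, set 2) → L1-HIT  vc=[22]
4: 0x16c (blk 22, set 2) → VC-HIT  vc=[30]
5: 0x163 (blk 22, set 2) → L1-HIT  vc=[30]
6: 0xc7 (blk 12, set 0) → MISS  vc=[30, 16]
7: 0x16b (blk 22, set 2) → L1-HIT  vc=[30, 16]
8: 0x16f (blk 22, set 2) → L1-HIT  vc=[30, 16]
9: 0x16a (blk 22, set 2) → L1-HIT  vc=[30, 16]
10: 0x1a1 (blk 26, set 2) → MISS  vc=[30, 16, 22]
11: 0x107 (blk 16, set 0) → VC-HIT  vc=[30, 12, 22]
12: 0x14d (blk 20, set 0) → MISS  vc=[12, 22, 16]
13: 0xc9 (blk 12, set 0) → VC-HIT  vc=[20, 22, 16]
14: 0x14a (blk 20, set 0) → VC-HIT  vc=[12, 22, 16]

SEQ = [MISS, MISS, MISS, L1-HIT, VC-HIT, L1-HIT, MISS, L1-HIT, L1-HIT, L1-HIT, MISS, VC-HIT, MISS, VC-HIT, VC-HIT]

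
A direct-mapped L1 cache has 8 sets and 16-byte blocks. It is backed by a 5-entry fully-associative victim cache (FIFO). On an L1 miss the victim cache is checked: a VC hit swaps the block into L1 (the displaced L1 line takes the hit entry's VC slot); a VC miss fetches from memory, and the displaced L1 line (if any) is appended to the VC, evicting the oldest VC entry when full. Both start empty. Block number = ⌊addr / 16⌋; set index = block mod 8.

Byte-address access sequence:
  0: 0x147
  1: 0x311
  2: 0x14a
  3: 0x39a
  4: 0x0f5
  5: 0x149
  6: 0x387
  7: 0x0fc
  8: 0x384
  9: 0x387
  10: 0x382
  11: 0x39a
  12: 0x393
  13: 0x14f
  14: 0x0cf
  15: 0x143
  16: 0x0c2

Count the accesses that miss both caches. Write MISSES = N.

MISSES = 6

  [0] addr=0x147 blk=20 s=4: MISS | VC []
  [1] addr=0x311 blk=49 s=1: MISS | VC []
  [2] addr=0x14a blk=20 s=4: L1-HIT | VC []
  [3] addr=0x39a blk=57 s=1: MISS | VC [49]
  [4] addr=0xf5 blk=15 s=7: MISS | VC [49]
  [5] addr=0x149 blk=20 s=4: L1-HIT | VC [49]
  [6] addr=0x387 blk=56 s=0: MISS | VC [49]
  [7] addr=0xfc blk=15 s=7: L1-HIT | VC [49]
  [8] addr=0x384 blk=56 s=0: L1-HIT | VC [49]
  [9] addr=0x387 blk=56 s=0: L1-HIT | VC [49]
  [10] addr=0x382 blk=56 s=0: L1-HIT | VC [49]
  [11] addr=0x39a blk=57 s=1: L1-HIT | VC [49]
  [12] addr=0x393 blk=57 s=1: L1-HIT | VC [49]
  [13] addr=0x14f blk=20 s=4: L1-HIT | VC [49]
  [14] addr=0xcf blk=12 s=4: MISS | VC [49, 20]
  [15] addr=0x143 blk=20 s=4: VC-HIT | VC [49, 12]
  [16] addr=0xc2 blk=12 s=4: VC-HIT | VC [49, 20]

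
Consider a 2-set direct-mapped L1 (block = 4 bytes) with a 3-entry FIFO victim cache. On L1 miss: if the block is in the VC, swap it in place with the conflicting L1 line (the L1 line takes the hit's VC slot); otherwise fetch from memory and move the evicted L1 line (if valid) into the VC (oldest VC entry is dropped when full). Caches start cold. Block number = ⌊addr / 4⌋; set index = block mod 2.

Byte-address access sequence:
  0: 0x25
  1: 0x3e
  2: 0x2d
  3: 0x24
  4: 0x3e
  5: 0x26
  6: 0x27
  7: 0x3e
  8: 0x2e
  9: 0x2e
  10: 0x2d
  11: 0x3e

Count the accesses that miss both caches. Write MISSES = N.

MISSES = 3

#0 0x25→b9/s1 MISS; vc=[]
#1 0x3e→b15/s1 MISS; vc=[9]
#2 0x2d→b11/s1 MISS; vc=[9,15]
#3 0x24→b9/s1 VC-HIT; vc=[11,15]
#4 0x3e→b15/s1 VC-HIT; vc=[11,9]
#5 0x26→b9/s1 VC-HIT; vc=[11,15]
#6 0x27→b9/s1 L1-HIT; vc=[11,15]
#7 0x3e→b15/s1 VC-HIT; vc=[11,9]
#8 0x2e→b11/s1 VC-HIT; vc=[15,9]
#9 0x2e→b11/s1 L1-HIT; vc=[15,9]
#10 0x2d→b11/s1 L1-HIT; vc=[15,9]
#11 0x3e→b15/s1 VC-HIT; vc=[11,9]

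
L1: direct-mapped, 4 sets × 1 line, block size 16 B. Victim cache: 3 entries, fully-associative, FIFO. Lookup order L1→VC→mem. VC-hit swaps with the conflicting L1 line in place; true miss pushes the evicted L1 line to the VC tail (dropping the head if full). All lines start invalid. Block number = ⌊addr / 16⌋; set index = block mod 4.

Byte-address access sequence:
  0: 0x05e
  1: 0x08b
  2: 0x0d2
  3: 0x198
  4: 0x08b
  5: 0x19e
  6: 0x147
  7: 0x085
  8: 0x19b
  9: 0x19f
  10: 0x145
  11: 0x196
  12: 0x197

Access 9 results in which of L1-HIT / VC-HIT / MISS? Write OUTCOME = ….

#0 0x5e→b5/s1 MISS; vc=[]
#1 0x8b→b8/s0 MISS; vc=[]
#2 0xd2→b13/s1 MISS; vc=[5]
#3 0x198→b25/s1 MISS; vc=[5,13]
#4 0x8b→b8/s0 L1-HIT; vc=[5,13]
#5 0x19e→b25/s1 L1-HIT; vc=[5,13]
#6 0x147→b20/s0 MISS; vc=[5,13,8]
#7 0x85→b8/s0 VC-HIT; vc=[5,13,20]
#8 0x19b→b25/s1 L1-HIT; vc=[5,13,20]
#9 0x19f→b25/s1 L1-HIT; vc=[5,13,20]
#10 0x145→b20/s0 VC-HIT; vc=[5,13,8]
#11 0x196→b25/s1 L1-HIT; vc=[5,13,8]
#12 0x197→b25/s1 L1-HIT; vc=[5,13,8]

OUTCOME = L1-HIT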